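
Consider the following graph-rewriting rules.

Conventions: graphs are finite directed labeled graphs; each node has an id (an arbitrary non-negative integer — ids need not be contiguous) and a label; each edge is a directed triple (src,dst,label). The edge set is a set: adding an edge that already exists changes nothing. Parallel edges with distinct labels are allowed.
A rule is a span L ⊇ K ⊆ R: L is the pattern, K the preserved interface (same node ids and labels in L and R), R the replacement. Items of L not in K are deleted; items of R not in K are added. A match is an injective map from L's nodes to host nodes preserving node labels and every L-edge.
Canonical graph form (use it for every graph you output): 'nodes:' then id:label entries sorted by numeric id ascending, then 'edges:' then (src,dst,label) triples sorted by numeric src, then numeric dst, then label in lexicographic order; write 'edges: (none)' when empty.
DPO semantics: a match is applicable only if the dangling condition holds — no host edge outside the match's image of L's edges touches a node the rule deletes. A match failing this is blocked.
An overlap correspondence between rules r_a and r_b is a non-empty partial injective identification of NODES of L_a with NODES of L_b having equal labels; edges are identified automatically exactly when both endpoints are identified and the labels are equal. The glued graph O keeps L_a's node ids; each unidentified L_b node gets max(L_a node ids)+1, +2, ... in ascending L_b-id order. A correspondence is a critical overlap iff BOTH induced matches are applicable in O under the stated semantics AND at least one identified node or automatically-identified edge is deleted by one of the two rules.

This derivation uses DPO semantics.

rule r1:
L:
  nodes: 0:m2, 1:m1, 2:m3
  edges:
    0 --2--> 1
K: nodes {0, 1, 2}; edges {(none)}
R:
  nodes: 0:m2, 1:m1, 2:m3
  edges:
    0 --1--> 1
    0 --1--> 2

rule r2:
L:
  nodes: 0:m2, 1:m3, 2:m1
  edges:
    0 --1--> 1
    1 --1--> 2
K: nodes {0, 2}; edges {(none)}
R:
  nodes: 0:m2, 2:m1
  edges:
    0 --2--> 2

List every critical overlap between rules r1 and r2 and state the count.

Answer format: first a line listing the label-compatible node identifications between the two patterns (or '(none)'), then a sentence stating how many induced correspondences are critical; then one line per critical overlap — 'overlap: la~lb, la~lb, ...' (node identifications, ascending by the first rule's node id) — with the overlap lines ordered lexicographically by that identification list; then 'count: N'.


label-compatible node identifications between L(r1) and L(r2): 0~0, 1~2, 2~1
4 of the induced correspondences are critical overlaps of r1 and r2.
overlap: 0~0, 1~2, 2~1
overlap: 0~0, 2~1
overlap: 1~2, 2~1
overlap: 2~1
count: 4


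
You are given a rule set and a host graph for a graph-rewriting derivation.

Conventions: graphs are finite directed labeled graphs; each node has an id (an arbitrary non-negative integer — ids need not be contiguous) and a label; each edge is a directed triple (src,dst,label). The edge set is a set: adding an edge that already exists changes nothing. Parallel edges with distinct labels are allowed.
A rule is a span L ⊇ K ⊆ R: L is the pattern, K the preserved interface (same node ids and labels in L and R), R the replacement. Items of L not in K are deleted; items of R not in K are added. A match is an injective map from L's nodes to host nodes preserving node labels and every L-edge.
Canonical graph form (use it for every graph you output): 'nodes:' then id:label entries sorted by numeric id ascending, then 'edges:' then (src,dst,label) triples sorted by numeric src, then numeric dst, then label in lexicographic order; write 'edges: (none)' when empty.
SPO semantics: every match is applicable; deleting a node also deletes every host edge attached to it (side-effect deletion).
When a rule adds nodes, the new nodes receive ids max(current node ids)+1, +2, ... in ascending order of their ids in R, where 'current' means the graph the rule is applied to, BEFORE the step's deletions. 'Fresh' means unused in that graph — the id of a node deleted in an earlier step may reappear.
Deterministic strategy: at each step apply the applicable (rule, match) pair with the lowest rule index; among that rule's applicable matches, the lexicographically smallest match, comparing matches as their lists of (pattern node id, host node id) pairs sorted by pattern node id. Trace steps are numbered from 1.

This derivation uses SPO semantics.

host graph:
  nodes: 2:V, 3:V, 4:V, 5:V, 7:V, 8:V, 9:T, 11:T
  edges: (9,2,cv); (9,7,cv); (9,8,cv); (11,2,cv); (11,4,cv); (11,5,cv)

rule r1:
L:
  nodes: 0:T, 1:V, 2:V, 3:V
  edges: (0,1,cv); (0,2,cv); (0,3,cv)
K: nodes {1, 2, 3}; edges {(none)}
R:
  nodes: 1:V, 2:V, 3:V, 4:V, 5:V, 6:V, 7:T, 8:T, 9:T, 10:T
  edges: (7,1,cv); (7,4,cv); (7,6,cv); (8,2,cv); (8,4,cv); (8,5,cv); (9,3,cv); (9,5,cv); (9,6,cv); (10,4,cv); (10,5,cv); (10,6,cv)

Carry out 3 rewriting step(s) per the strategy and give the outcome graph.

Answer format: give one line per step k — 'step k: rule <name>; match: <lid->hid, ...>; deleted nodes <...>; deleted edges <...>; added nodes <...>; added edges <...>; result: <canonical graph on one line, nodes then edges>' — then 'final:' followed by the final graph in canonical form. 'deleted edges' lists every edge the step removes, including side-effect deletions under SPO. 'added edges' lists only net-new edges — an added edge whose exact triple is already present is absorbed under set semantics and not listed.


step 1: rule r1; match: 0->9, 1->2, 2->7, 3->8; deleted nodes 9; deleted edges (9,2,cv); (9,7,cv); (9,8,cv); added nodes 12, 13, 14, 15, 16, 17, 18; added edges (15,2,cv); (15,12,cv); (15,14,cv); (16,7,cv); (16,12,cv); (16,13,cv); (17,8,cv); (17,13,cv); (17,14,cv); (18,12,cv); (18,13,cv); (18,14,cv); result: nodes: 2:V, 3:V, 4:V, 5:V, 7:V, 8:V, 11:T, 12:V, 13:V, 14:V, 15:T, 16:T, 17:T, 18:T edges: (11,2,cv); (11,4,cv); (11,5,cv); (15,2,cv); (15,12,cv); (15,14,cv); (16,7,cv); (16,12,cv); (16,13,cv); (17,8,cv); (17,13,cv); (17,14,cv); (18,12,cv); (18,13,cv); (18,14,cv)
step 2: rule r1; match: 0->11, 1->2, 2->4, 3->5; deleted nodes 11; deleted edges (11,2,cv); (11,4,cv); (11,5,cv); added nodes 19, 20, 21, 22, 23, 24, 25; added edges (22,2,cv); (22,19,cv); (22,21,cv); (23,4,cv); (23,19,cv); (23,20,cv); (24,5,cv); (24,20,cv); (24,21,cv); (25,19,cv); (25,20,cv); (25,21,cv); result: nodes: 2:V, 3:V, 4:V, 5:V, 7:V, 8:V, 12:V, 13:V, 14:V, 15:T, 16:T, 17:T, 18:T, 19:V, 20:V, 21:V, 22:T, 23:T, 24:T, 25:T edges: (15,2,cv); (15,12,cv); (15,14,cv); (16,7,cv); (16,12,cv); (16,13,cv); (17,8,cv); (17,13,cv); (17,14,cv); (18,12,cv); (18,13,cv); (18,14,cv); (22,2,cv); (22,19,cv); (22,21,cv); (23,4,cv); (23,19,cv); (23,20,cv); (24,5,cv); (24,20,cv); (24,21,cv); (25,19,cv); (25,20,cv); (25,21,cv)
step 3: rule r1; match: 0->15, 1->2, 2->12, 3->14; deleted nodes 15; deleted edges (15,2,cv); (15,12,cv); (15,14,cv); added nodes 26, 27, 28, 29, 30, 31, 32; added edges (29,2,cv); (29,26,cv); (29,28,cv); (30,12,cv); (30,26,cv); (30,27,cv); (31,14,cv); (31,27,cv); (31,28,cv); (32,26,cv); (32,27,cv); (32,28,cv); result: nodes: 2:V, 3:V, 4:V, 5:V, 7:V, 8:V, 12:V, 13:V, 14:V, 16:T, 17:T, 18:T, 19:V, 20:V, 21:V, 22:T, 23:T, 24:T, 25:T, 26:V, 27:V, 28:V, 29:T, 30:T, 31:T, 32:T edges: (16,7,cv); (16,12,cv); (16,13,cv); (17,8,cv); (17,13,cv); (17,14,cv); (18,12,cv); (18,13,cv); (18,14,cv); (22,2,cv); (22,19,cv); (22,21,cv); (23,4,cv); (23,19,cv); (23,20,cv); (24,5,cv); (24,20,cv); (24,21,cv); (25,19,cv); (25,20,cv); (25,21,cv); (29,2,cv); (29,26,cv); (29,28,cv); (30,12,cv); (30,26,cv); (30,27,cv); (31,14,cv); (31,27,cv); (31,28,cv); (32,26,cv); (32,27,cv); (32,28,cv)
final:
nodes: 2:V, 3:V, 4:V, 5:V, 7:V, 8:V, 12:V, 13:V, 14:V, 16:T, 17:T, 18:T, 19:V, 20:V, 21:V, 22:T, 23:T, 24:T, 25:T, 26:V, 27:V, 28:V, 29:T, 30:T, 31:T, 32:T
edges: (16,7,cv); (16,12,cv); (16,13,cv); (17,8,cv); (17,13,cv); (17,14,cv); (18,12,cv); (18,13,cv); (18,14,cv); (22,2,cv); (22,19,cv); (22,21,cv); (23,4,cv); (23,19,cv); (23,20,cv); (24,5,cv); (24,20,cv); (24,21,cv); (25,19,cv); (25,20,cv); (25,21,cv); (29,2,cv); (29,26,cv); (29,28,cv); (30,12,cv); (30,26,cv); (30,27,cv); (31,14,cv); (31,27,cv); (31,28,cv); (32,26,cv); (32,27,cv); (32,28,cv)


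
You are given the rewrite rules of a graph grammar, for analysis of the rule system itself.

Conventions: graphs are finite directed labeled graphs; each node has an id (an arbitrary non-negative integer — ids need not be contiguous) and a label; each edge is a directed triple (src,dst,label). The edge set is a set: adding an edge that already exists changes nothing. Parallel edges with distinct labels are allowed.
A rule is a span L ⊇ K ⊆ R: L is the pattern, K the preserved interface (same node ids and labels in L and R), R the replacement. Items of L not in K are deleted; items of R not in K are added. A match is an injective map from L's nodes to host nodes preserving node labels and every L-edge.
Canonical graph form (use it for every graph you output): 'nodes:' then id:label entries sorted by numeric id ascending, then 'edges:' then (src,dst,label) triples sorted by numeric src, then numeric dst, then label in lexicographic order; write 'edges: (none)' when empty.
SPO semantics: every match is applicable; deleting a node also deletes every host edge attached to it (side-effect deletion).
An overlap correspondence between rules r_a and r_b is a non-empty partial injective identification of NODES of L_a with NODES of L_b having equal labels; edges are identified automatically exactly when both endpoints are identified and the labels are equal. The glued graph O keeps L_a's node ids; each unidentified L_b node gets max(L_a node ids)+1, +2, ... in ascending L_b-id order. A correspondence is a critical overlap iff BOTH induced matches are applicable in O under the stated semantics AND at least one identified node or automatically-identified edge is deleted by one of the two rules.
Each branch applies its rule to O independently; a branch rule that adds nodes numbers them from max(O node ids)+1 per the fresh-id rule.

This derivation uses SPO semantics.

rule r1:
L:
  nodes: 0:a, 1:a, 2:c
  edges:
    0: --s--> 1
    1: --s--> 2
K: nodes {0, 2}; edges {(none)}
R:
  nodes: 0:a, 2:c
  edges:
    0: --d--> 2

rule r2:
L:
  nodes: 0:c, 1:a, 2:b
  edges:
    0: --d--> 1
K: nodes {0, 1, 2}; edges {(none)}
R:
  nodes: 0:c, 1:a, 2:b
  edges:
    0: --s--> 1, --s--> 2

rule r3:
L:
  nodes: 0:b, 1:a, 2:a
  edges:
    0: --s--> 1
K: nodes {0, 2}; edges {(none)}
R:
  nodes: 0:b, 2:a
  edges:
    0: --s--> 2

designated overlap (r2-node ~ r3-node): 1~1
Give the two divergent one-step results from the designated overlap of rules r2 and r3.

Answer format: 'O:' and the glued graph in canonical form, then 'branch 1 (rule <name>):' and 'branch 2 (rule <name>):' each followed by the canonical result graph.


O:
nodes: 0:c, 1:a, 2:b, 3:b, 4:a
edges: (0,1,d); (3,1,s)
branch 1 (rule r2):
nodes: 0:c, 1:a, 2:b, 3:b, 4:a
edges: (0,1,s); (0,2,s); (3,1,s)
branch 2 (rule r3):
nodes: 0:c, 2:b, 3:b, 4:a
edges: (3,4,s)


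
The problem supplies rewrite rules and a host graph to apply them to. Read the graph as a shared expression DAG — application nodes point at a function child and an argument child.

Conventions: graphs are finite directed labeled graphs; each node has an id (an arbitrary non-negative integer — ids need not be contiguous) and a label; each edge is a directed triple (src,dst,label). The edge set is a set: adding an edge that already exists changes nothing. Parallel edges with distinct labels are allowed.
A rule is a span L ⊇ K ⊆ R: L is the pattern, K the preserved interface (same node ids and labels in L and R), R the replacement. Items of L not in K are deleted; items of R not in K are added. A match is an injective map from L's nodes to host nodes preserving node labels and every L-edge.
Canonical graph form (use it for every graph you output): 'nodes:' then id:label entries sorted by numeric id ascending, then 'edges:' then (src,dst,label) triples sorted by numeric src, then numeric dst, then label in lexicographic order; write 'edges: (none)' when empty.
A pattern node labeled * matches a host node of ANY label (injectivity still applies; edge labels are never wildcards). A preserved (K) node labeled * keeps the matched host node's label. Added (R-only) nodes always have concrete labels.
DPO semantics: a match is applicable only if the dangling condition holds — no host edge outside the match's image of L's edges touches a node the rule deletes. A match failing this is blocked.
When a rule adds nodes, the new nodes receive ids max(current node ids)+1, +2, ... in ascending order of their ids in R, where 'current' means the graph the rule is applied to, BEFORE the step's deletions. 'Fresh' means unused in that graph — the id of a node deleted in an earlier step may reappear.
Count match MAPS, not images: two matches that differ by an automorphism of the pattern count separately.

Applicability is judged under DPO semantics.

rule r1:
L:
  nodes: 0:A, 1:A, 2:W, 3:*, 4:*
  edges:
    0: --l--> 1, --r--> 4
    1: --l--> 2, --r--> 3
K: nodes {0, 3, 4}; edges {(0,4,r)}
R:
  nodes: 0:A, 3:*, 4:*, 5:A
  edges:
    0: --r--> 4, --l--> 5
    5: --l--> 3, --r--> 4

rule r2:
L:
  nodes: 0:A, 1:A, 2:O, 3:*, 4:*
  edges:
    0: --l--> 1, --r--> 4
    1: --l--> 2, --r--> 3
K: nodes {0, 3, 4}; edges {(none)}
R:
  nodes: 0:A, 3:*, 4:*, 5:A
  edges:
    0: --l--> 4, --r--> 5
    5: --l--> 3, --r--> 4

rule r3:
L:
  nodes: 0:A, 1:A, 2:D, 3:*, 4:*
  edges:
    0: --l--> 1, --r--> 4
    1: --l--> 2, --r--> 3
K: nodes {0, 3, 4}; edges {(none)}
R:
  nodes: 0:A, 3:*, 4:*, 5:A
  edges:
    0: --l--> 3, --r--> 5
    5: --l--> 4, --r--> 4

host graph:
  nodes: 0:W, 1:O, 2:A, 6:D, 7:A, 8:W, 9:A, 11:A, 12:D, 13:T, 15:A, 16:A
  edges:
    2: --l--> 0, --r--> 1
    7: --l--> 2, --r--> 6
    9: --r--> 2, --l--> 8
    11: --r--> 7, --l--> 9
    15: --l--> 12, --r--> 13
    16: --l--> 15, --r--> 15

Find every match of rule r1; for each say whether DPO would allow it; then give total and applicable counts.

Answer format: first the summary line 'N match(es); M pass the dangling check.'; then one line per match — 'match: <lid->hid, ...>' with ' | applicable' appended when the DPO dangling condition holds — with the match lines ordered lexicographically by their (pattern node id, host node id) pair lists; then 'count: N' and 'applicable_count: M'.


2 match(es); 1 pass the dangling check.
match: 0->7, 1->2, 2->0, 3->1, 4->6
match: 0->11, 1->9, 2->8, 3->2, 4->7 | applicable
count: 2
applicable_count: 1


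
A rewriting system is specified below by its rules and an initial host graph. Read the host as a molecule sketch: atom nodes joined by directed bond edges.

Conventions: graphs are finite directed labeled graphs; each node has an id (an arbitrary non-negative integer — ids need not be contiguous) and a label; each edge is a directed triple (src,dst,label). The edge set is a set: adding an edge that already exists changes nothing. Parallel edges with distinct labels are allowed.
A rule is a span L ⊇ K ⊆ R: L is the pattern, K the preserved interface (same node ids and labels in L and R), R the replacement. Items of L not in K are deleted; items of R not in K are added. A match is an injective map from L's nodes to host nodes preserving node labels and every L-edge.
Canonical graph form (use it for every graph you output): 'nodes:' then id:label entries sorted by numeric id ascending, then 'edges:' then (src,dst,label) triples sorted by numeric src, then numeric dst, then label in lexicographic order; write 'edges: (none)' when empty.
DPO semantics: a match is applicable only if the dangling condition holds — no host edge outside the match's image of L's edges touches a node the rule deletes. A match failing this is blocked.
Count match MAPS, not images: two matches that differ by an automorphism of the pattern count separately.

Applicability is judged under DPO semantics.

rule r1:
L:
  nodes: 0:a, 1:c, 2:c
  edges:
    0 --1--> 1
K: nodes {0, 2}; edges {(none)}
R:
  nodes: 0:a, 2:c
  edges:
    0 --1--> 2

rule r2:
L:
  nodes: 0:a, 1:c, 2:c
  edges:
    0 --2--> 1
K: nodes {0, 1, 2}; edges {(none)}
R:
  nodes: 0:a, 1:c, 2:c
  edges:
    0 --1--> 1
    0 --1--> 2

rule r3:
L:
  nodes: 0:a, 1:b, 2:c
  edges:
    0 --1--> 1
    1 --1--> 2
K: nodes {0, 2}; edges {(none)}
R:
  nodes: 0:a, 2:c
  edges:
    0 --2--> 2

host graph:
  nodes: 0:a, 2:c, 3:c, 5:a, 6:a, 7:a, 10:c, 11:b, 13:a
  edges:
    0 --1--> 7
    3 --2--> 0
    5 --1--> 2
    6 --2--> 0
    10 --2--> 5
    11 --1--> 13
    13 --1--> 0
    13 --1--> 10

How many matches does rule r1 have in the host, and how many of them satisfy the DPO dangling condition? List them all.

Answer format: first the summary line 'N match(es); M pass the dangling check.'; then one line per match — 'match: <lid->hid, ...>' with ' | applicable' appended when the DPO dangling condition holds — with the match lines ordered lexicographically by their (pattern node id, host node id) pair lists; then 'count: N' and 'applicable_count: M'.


4 match(es); 2 pass the dangling check.
match: 0->5, 1->2, 2->3 | applicable
match: 0->5, 1->2, 2->10 | applicable
match: 0->13, 1->10, 2->2
match: 0->13, 1->10, 2->3
count: 4
applicable_count: 2


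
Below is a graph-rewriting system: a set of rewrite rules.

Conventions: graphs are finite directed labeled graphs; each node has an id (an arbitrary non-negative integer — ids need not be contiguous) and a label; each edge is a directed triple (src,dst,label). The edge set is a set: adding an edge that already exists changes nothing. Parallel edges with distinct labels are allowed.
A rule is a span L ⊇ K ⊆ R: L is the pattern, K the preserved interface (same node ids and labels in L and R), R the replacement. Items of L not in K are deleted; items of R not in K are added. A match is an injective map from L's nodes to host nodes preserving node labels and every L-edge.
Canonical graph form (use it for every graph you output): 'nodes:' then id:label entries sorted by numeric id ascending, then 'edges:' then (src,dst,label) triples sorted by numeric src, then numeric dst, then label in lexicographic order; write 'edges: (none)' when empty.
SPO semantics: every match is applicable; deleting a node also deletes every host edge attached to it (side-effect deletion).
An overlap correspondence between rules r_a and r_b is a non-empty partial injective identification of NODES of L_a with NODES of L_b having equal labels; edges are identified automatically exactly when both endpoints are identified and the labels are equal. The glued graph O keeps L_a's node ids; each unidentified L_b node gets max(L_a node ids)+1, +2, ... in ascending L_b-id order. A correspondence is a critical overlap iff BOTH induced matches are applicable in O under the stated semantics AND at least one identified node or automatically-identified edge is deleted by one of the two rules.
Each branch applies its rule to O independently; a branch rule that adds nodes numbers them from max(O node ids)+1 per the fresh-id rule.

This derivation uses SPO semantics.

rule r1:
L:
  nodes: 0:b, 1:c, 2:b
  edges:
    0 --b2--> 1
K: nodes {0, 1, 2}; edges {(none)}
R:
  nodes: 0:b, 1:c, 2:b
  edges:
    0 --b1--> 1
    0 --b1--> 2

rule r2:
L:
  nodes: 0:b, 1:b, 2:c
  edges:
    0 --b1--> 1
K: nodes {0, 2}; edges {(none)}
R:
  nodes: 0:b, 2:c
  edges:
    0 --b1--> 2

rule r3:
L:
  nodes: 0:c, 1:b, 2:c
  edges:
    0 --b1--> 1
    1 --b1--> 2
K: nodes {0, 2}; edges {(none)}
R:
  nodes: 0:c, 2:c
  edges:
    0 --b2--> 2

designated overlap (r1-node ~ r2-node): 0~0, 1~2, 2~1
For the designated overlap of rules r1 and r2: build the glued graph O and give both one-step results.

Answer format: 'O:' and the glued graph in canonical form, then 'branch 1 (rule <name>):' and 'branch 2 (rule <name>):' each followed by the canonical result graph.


O:
nodes: 0:b, 1:c, 2:b
edges: (0,1,b2); (0,2,b1)
branch 1 (rule r1):
nodes: 0:b, 1:c, 2:b
edges: (0,1,b1); (0,2,b1)
branch 2 (rule r2):
nodes: 0:b, 1:c
edges: (0,1,b1); (0,1,b2)


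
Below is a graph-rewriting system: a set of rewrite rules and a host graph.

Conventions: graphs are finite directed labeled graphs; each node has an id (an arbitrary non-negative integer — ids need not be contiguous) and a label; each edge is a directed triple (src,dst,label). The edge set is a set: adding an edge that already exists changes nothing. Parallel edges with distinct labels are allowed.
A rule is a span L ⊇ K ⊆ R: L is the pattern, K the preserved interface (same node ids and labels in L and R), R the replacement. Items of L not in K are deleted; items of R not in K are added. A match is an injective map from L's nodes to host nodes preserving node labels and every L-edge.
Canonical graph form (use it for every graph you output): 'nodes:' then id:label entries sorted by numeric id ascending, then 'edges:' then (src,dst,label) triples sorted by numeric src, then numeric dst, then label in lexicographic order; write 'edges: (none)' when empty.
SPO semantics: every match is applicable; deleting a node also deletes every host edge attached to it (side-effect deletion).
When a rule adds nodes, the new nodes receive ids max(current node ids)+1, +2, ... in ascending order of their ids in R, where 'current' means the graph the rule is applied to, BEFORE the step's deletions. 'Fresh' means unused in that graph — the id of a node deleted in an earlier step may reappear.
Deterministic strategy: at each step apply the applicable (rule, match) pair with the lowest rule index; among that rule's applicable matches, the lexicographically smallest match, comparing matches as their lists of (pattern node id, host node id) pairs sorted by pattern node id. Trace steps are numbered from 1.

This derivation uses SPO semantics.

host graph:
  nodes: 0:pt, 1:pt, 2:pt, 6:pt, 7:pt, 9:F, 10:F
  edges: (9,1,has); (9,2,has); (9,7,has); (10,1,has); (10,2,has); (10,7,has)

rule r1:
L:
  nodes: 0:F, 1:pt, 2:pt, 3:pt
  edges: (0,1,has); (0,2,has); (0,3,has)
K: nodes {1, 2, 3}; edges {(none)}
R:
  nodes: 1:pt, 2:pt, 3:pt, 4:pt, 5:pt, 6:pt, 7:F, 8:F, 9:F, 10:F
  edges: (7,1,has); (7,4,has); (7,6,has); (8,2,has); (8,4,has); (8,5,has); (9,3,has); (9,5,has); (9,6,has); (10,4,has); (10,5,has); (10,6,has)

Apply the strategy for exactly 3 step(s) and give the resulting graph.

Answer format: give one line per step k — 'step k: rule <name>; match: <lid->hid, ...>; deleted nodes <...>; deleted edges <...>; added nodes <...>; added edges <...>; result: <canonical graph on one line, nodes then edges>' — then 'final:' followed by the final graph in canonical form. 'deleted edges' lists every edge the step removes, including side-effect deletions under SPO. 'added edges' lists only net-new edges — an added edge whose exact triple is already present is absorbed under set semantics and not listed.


step 1: rule r1; match: 0->9, 1->1, 2->2, 3->7; deleted nodes 9; deleted edges (9,1,has); (9,2,has); (9,7,has); added nodes 11, 12, 13, 14, 15, 16, 17; added edges (14,1,has); (14,11,has); (14,13,has); (15,2,has); (15,11,has); (15,12,has); (16,7,has); (16,12,has); (16,13,has); (17,11,has); (17,12,has); (17,13,has); result: nodes: 0:pt, 1:pt, 2:pt, 6:pt, 7:pt, 10:F, 11:pt, 12:pt, 13:pt, 14:F, 15:F, 16:F, 17:F edges: (10,1,has); (10,2,has); (10,7,has); (14,1,has); (14,11,has); (14,13,has); (15,2,has); (15,11,has); (15,12,has); (16,7,has); (16,12,has); (16,13,has); (17,11,has); (17,12,has); (17,13,has)
step 2: rule r1; match: 0->10, 1->1, 2->2, 3->7; deleted nodes 10; deleted edges (10,1,has); (10,2,has); (10,7,has); added nodes 18, 19, 20, 21, 22, 23, 24; added edges (21,1,has); (21,18,has); (21,20,has); (22,2,has); (22,18,has); (22,19,has); (23,7,has); (23,19,has); (23,20,has); (24,18,has); (24,19,has); (24,20,has); result: nodes: 0:pt, 1:pt, 2:pt, 6:pt, 7:pt, 11:pt, 12:pt, 13:pt, 14:F, 15:F, 16:F, 17:F, 18:pt, 19:pt, 20:pt, 21:F, 22:F, 23:F, 24:F edges: (14,1,has); (14,11,has); (14,13,has); (15,2,has); (15,11,has); (15,12,has); (16,7,has); (16,12,has); (16,13,has); (17,11,has); (17,12,has); (17,13,has); (21,1,has); (21,18,has); (21,20,has); (22,2,has); (22,18,has); (22,19,has); (23,7,has); (23,19,has); (23,20,has); (24,18,has); (24,19,has); (24,20,has)
step 3: rule r1; match: 0->14, 1->1, 2->11, 3->13; deleted nodes 14; deleted edges (14,1,has); (14,11,has); (14,13,has); added nodes 25, 26, 27, 28, 29, 30, 31; added edges (28,1,has); (28,25,has); (28,27,has); (29,11,has); (29,25,has); (29,26,has); (30,13,has); (30,26,has); (30,27,has); (31,25,has); (31,26,has); (31,27,has); result: nodes: 0:pt, 1:pt, 2:pt, 6:pt, 7:pt, 11:pt, 12:pt, 13:pt, 15:F, 16:F, 17:F, 18:pt, 19:pt, 20:pt, 21:F, 22:F, 23:F, 24:F, 25:pt, 26:pt, 27:pt, 28:F, 29:F, 30:F, 31:F edges: (15,2,has); (15,11,has); (15,12,has); (16,7,has); (16,12,has); (16,13,has); (17,11,has); (17,12,has); (17,13,has); (21,1,has); (21,18,has); (21,20,has); (22,2,has); (22,18,has); (22,19,has); (23,7,has); (23,19,has); (23,20,has); (24,18,has); (24,19,has); (24,20,has); (28,1,has); (28,25,has); (28,27,has); (29,11,has); (29,25,has); (29,26,has); (30,13,has); (30,26,has); (30,27,has); (31,25,has); (31,26,has); (31,27,has)
final:
nodes: 0:pt, 1:pt, 2:pt, 6:pt, 7:pt, 11:pt, 12:pt, 13:pt, 15:F, 16:F, 17:F, 18:pt, 19:pt, 20:pt, 21:F, 22:F, 23:F, 24:F, 25:pt, 26:pt, 27:pt, 28:F, 29:F, 30:F, 31:F
edges: (15,2,has); (15,11,has); (15,12,has); (16,7,has); (16,12,has); (16,13,has); (17,11,has); (17,12,has); (17,13,has); (21,1,has); (21,18,has); (21,20,has); (22,2,has); (22,18,has); (22,19,has); (23,7,has); (23,19,has); (23,20,has); (24,18,has); (24,19,has); (24,20,has); (28,1,has); (28,25,has); (28,27,has); (29,11,has); (29,25,has); (29,26,has); (30,13,has); (30,26,has); (30,27,has); (31,25,has); (31,26,has); (31,27,has)


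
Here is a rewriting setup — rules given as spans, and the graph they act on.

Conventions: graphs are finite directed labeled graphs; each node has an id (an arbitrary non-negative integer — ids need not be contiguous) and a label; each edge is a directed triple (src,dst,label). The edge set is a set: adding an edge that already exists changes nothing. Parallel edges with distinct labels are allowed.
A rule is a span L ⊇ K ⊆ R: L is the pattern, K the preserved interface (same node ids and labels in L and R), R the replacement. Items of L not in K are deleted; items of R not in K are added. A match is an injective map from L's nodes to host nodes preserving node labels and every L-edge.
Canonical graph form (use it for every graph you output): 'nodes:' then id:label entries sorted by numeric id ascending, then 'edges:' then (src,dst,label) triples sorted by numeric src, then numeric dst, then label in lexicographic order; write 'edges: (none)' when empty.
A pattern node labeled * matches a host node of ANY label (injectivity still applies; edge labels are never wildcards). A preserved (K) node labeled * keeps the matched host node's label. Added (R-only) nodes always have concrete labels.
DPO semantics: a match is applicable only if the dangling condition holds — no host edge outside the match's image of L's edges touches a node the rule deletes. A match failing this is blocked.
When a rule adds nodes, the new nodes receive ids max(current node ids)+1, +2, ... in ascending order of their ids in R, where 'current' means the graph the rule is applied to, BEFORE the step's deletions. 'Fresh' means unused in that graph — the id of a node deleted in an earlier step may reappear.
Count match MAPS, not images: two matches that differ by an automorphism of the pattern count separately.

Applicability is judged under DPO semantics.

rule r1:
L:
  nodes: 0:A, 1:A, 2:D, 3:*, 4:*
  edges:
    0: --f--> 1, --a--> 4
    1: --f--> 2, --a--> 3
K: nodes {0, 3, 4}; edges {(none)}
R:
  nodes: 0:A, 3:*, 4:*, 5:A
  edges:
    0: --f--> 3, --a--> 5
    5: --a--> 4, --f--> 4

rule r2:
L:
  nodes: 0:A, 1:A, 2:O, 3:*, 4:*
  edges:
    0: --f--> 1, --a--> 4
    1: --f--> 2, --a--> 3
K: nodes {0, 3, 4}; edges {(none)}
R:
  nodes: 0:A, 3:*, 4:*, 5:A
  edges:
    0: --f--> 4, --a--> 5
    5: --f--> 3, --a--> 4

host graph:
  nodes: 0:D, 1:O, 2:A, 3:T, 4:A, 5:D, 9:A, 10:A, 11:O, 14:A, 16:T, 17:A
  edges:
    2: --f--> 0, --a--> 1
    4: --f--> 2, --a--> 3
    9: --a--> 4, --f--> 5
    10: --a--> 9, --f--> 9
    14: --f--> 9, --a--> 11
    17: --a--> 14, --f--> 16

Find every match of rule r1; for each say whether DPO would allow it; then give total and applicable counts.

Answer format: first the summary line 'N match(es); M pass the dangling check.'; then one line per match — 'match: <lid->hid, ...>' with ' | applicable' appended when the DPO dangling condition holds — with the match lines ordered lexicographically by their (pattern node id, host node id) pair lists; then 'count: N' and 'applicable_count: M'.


2 match(es); 1 pass the dangling check.
match: 0->4, 1->2, 2->0, 3->1, 4->3 | applicable
match: 0->14, 1->9, 2->5, 3->4, 4->11
count: 2
applicable_count: 1


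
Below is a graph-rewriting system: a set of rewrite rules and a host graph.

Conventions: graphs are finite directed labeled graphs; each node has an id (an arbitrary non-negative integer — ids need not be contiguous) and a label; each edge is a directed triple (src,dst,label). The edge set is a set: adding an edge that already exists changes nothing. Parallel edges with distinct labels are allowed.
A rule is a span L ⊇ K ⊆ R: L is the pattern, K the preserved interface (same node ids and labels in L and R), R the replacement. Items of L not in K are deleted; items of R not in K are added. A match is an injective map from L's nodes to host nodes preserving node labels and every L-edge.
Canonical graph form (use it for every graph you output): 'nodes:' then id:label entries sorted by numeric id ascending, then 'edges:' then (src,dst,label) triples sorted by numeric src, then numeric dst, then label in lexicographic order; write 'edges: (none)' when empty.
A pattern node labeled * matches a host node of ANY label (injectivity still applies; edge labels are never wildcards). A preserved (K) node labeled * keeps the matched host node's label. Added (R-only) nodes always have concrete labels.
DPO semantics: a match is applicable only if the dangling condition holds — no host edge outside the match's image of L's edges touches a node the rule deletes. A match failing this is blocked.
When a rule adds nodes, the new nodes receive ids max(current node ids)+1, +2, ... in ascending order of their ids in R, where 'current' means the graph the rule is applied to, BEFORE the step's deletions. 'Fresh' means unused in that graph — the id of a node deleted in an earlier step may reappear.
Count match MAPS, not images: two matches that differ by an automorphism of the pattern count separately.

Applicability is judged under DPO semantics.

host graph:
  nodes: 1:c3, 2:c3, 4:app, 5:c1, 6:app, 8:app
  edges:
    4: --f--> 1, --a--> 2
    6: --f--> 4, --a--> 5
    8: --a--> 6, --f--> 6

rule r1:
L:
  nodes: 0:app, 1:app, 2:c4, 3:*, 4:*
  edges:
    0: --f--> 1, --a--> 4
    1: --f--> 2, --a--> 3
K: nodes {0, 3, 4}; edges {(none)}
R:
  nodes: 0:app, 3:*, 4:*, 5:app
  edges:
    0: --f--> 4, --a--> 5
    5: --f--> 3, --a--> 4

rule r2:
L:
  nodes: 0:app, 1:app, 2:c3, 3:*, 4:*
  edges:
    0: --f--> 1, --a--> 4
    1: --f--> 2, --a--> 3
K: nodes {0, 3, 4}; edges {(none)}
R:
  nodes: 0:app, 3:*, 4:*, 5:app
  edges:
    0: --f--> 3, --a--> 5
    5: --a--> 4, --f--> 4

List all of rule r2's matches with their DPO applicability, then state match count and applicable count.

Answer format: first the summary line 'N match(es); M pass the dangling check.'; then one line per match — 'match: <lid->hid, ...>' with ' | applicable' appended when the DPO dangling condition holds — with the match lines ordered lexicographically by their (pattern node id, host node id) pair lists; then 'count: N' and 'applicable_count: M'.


1 match(es); 1 pass the dangling check.
match: 0->6, 1->4, 2->1, 3->2, 4->5 | applicable
count: 1
applicable_count: 1


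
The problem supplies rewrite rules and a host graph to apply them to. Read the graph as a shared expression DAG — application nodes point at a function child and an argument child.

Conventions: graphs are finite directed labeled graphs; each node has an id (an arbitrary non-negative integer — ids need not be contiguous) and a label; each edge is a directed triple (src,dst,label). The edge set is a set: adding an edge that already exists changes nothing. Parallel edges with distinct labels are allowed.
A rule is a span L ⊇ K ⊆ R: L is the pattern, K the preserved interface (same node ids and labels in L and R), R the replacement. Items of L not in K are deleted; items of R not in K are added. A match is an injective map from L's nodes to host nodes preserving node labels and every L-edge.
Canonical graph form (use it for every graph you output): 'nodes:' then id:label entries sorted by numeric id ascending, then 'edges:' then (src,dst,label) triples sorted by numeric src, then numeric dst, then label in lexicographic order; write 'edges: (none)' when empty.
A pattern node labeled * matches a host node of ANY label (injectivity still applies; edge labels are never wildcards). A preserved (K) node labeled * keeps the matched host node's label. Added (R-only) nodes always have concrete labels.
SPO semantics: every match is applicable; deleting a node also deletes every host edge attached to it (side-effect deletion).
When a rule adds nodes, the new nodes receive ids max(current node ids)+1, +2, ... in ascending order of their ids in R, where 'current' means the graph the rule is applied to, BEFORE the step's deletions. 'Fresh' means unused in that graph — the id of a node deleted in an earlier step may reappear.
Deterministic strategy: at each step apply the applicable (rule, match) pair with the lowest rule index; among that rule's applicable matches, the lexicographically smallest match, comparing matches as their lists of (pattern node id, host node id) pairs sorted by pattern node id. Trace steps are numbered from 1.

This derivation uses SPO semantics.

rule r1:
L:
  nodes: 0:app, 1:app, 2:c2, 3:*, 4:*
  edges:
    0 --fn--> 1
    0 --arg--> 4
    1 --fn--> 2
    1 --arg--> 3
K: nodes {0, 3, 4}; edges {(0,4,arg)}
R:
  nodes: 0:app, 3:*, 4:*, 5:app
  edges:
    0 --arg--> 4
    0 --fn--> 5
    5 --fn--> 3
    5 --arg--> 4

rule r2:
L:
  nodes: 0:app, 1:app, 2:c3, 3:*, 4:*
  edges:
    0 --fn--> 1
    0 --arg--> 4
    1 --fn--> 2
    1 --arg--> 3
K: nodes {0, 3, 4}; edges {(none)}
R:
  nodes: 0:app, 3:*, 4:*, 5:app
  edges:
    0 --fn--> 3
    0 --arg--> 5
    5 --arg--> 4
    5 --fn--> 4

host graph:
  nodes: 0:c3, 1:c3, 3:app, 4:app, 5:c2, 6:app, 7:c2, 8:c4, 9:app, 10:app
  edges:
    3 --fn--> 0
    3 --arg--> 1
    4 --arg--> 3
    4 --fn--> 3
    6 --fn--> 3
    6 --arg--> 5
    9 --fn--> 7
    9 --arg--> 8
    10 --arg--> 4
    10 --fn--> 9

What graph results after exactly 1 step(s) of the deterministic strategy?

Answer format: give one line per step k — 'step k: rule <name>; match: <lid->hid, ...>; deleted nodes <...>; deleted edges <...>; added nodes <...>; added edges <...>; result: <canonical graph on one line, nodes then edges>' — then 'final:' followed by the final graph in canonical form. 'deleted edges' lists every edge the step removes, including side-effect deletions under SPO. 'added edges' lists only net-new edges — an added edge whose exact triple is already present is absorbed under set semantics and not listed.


step 1: rule r1; match: 0->10, 1->9, 2->7, 3->8, 4->4; deleted nodes 7, 9; deleted edges (9,7,fn); (9,8,arg); (10,9,fn); added nodes 11; added edges (10,11,fn); (11,4,arg); (11,8,fn); result: nodes: 0:c3, 1:c3, 3:app, 4:app, 5:c2, 6:app, 8:c4, 10:app, 11:app edges: (3,0,fn); (3,1,arg); (4,3,arg); (4,3,fn); (6,3,fn); (6,5,arg); (10,4,arg); (10,11,fn); (11,4,arg); (11,8,fn)
final:
nodes: 0:c3, 1:c3, 3:app, 4:app, 5:c2, 6:app, 8:c4, 10:app, 11:app
edges: (3,0,fn); (3,1,arg); (4,3,arg); (4,3,fn); (6,3,fn); (6,5,arg); (10,4,arg); (10,11,fn); (11,4,arg); (11,8,fn)


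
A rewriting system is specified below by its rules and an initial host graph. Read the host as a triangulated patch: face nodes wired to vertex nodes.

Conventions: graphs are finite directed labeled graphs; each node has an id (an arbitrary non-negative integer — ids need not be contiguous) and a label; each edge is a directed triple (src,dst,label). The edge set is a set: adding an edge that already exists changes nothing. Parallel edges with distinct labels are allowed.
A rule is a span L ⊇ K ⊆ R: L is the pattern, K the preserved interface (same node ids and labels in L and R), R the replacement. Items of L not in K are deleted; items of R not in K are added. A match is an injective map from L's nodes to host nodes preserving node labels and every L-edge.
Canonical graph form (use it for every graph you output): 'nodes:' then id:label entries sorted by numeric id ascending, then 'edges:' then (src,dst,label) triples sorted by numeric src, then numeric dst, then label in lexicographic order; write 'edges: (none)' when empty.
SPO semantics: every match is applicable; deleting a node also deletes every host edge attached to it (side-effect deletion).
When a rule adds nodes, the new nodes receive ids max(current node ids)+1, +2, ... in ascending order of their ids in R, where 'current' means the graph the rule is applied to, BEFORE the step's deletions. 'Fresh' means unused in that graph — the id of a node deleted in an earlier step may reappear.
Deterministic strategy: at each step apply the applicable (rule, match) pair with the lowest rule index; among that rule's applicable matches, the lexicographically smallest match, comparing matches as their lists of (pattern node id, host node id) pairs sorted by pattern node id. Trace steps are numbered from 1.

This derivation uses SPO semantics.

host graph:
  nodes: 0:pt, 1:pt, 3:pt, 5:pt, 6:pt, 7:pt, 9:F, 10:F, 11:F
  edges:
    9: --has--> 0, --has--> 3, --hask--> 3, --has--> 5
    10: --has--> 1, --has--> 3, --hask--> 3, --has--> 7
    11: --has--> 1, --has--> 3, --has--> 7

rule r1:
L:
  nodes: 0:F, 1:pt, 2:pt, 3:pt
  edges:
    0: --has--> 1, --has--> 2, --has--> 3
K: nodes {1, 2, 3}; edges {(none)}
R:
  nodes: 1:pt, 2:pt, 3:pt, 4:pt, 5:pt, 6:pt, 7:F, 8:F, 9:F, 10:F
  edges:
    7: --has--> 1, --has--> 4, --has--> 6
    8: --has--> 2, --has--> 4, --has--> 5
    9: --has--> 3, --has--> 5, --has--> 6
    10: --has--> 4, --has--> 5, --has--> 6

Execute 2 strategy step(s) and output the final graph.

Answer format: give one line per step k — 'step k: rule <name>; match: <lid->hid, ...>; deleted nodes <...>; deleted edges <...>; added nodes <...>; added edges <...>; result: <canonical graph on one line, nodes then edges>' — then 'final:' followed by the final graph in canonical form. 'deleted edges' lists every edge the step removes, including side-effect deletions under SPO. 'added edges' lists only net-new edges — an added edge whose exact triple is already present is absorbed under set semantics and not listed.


step 1: rule r1; match: 0->9, 1->0, 2->3, 3->5; deleted nodes 9; deleted edges (9,0,has); (9,3,has); (9,3,hask); (9,5,has); added nodes 12, 13, 14, 15, 16, 17, 18; added edges (15,0,has); (15,12,has); (15,14,has); (16,3,has); (16,12,has); (16,13,has); (17,5,has); (17,13,has); (17,14,has); (18,12,has); (18,13,has); (18,14,has); result: nodes: 0:pt, 1:pt, 3:pt, 5:pt, 6:pt, 7:pt, 10:F, 11:F, 12:pt, 13:pt, 14:pt, 15:F, 16:F, 17:F, 18:F edges: (10,1,has); (10,3,has); (10,3,hask); (10,7,has); (11,1,has); (11,3,has); (11,7,has); (15,0,has); (15,12,has); (15,14,has); (16,3,has); (16,12,has); (16,13,has); (17,5,has); (17,13,has); (17,14,has); (18,12,has); (18,13,has); (18,14,has)
step 2: rule r1; match: 0->10, 1->1, 2->3, 3->7; deleted nodes 10; deleted edges (10,1,has); (10,3,has); (10,3,hask); (10,7,has); added nodes 19, 20, 21, 22, 23, 24, 25; added edges (22,1,has); (22,19,has); (22,21,has); (23,3,has); (23,19,has); (23,20,has); (24,7,has); (24,20,has); (24,21,has); (25,19,has); (25,20,has); (25,21,has); result: nodes: 0:pt, 1:pt, 3:pt, 5:pt, 6:pt, 7:pt, 11:F, 12:pt, 13:pt, 14:pt, 15:F, 16:F, 17:F, 18:F, 19:pt, 20:pt, 21:pt, 22:F, 23:F, 24:F, 25:F edges: (11,1,has); (11,3,has); (11,7,has); (15,0,has); (15,12,has); (15,14,has); (16,3,has); (16,12,has); (16,13,has); (17,5,has); (17,13,has); (17,14,has); (18,12,has); (18,13,has); (18,14,has); (22,1,has); (22,19,has); (22,21,has); (23,3,has); (23,19,has); (23,20,has); (24,7,has); (24,20,has); (24,21,has); (25,19,has); (25,20,has); (25,21,has)
final:
nodes: 0:pt, 1:pt, 3:pt, 5:pt, 6:pt, 7:pt, 11:F, 12:pt, 13:pt, 14:pt, 15:F, 16:F, 17:F, 18:F, 19:pt, 20:pt, 21:pt, 22:F, 23:F, 24:F, 25:F
edges: (11,1,has); (11,3,has); (11,7,has); (15,0,has); (15,12,has); (15,14,has); (16,3,has); (16,12,has); (16,13,has); (17,5,has); (17,13,has); (17,14,has); (18,12,has); (18,13,has); (18,14,has); (22,1,has); (22,19,has); (22,21,has); (23,3,has); (23,19,has); (23,20,has); (24,7,has); (24,20,has); (24,21,has); (25,19,has); (25,20,has); (25,21,has)
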